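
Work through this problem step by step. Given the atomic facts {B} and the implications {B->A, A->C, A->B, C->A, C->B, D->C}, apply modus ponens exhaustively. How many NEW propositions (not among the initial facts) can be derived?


Initial facts: {B}
Apply modus ponens to closure:
  B and B->A  =>  A
  A and A->C  =>  C
Final known: {A, B, C}
New propositions: {A, C}
Count = 2

2


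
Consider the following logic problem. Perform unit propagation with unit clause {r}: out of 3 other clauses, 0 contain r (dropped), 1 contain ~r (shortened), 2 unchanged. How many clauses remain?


Satisfied (removed): 0
Shortened (remain): 1
Unchanged (remain): 2
Remaining = 1 + 2 = 3

3


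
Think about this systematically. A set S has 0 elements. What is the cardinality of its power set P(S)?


The power set of a set with n elements has 2^n elements.
|P(S)| = 2^0 = 1

1


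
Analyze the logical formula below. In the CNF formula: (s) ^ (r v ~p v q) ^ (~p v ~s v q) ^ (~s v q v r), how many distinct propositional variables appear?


Identify each variable that appears in the formula.
Variables found: p, q, r, s
Count = 4

4


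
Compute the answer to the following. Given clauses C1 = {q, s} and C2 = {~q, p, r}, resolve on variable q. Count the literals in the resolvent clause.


Remove q from C1 and ~q from C2.
C1 remainder: {s}
C2 remainder: {p, r}
Union (resolvent): {p, r, s}
Resolvent has 3 literal(s).

3


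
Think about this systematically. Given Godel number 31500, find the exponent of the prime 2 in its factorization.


Factorize 31500 by dividing by 2 repeatedly.
Division steps: 2 divides 31500 exactly 2 time(s).
Exponent of 2 = 2

2


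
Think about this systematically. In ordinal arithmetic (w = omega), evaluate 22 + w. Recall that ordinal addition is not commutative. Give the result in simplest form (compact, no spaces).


Compute 22 + w.
Ordinal + is associative but NOT commutative; for finite n>0, n + w = w but w + n stays w+n.
Any finite left addend is absorbed by w on the right: 22 + w = w.
Result = w

w


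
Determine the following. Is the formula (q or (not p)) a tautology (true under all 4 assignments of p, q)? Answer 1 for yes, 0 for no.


Check all 4 assignments:
p=0, q=0: 1
p=0, q=1: 1
p=1, q=0: 0
p=1, q=1: 1
Satisfying count = 3/4.
Tautology iff count = 4: no.

0


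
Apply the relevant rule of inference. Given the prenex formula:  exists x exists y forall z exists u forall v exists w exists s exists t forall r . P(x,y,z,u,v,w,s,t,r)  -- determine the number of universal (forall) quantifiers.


Quantifier prefix: exists x exists y forall z exists u forall v exists w exists s exists t forall r
Mark each quantifier type:
  E E U E U E E E U
Universal count = 3, Existential count = 6
Asked for universal (forall) quantifiers: 3

3


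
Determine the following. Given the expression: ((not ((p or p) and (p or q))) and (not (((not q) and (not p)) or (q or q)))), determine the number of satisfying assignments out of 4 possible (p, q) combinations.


Check all 4 assignments:
p=0, q=0: 0
p=0, q=1: 0
p=1, q=0: 0
p=1, q=1: 0
Count of True = 0

0


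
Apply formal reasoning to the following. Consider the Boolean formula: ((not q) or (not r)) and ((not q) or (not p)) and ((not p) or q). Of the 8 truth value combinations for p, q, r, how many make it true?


Evaluate all 8 assignments for p, q, r:
p=0, q=0, r=0: 1
p=0, q=0, r=1: 1
p=0, q=1, r=0: 1
p=0, q=1, r=1: 0
p=1, q=0, r=0: 0
p=1, q=0, r=1: 0
p=1, q=1, r=0: 0
p=1, q=1, r=1: 0
Satisfying count = 3

3


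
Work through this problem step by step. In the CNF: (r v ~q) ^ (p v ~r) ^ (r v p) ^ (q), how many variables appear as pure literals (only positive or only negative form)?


Check each variable for pure literal status:
p: pure positive
q: mixed (not pure)
r: mixed (not pure)
Pure literal count = 1

1


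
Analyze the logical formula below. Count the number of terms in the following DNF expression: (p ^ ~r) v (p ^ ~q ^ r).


A DNF formula is a disjunction of terms (conjunctions).
Terms are separated by v.
Counting the disjuncts: 2 terms.

2


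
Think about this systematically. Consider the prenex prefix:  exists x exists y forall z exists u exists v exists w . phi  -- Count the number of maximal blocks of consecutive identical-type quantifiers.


Quantifier-type sequence: E E A E E E  (A=forall, E=exists)
Group into maximal same-type runs:
  Ex2 | Ax1 | Ex3
Number of blocks = 3

3


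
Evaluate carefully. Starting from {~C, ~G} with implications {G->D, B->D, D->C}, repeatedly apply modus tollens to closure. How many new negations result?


Initial negated facts: {~C, ~G}
Apply modus tollens to closure:
  ~C and D->C  =>  ~D
  ~D and B->D  =>  ~B
Final negated: {~B, ~C, ~D, ~G}
New negations: {~B, ~D}
Count = 2

2


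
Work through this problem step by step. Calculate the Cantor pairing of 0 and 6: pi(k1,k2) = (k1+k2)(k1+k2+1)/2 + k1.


k1 + k2 = 6
(k1+k2)(k1+k2+1)/2 = 6 * 7 / 2 = 21
pi = 21 + 0 = 21

21


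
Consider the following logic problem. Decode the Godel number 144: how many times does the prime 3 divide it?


Factorize 144 by dividing by 3 repeatedly.
Division steps: 3 divides 144 exactly 2 time(s).
Exponent of 3 = 2

2


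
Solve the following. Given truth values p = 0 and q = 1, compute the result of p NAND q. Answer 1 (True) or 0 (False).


p = 0, q = 1
Operation: p NAND q
Evaluate: 0 NAND 1 = 1

1


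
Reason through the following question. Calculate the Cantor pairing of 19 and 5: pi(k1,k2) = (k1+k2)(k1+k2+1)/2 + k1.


k1 + k2 = 24
(k1+k2)(k1+k2+1)/2 = 24 * 25 / 2 = 300
pi = 300 + 19 = 319

319


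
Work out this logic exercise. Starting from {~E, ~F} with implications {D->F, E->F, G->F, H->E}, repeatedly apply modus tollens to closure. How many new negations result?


Initial negated facts: {~E, ~F}
Apply modus tollens to closure:
  ~F and D->F  =>  ~D
  ~F and G->F  =>  ~G
  ~E and H->E  =>  ~H
Final negated: {~D, ~E, ~F, ~G, ~H}
New negations: {~D, ~G, ~H}
Count = 3

3


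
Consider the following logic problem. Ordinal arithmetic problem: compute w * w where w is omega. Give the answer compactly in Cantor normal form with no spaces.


Compute w * w.
Ordinal * is associative and left-distributive over +, but NOT commutative; for finite n>1, n*w = w but w*n stays w*n.
w * w = w^2 by definition.
Result = w^2

w^2


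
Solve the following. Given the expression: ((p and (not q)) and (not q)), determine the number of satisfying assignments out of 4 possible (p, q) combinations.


Check all 4 assignments:
p=0, q=0: 0
p=0, q=1: 0
p=1, q=0: 1
p=1, q=1: 0
Count of True = 1

1


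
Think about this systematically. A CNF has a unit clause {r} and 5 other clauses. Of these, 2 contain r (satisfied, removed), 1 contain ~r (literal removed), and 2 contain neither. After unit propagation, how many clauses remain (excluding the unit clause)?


Satisfied (removed): 2
Shortened (remain): 1
Unchanged (remain): 2
Remaining = 1 + 2 = 3

3


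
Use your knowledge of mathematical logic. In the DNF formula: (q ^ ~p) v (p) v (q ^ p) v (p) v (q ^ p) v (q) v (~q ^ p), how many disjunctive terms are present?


A DNF formula is a disjunction of terms (conjunctions).
Terms are separated by v.
Counting the disjuncts: 7 terms.

7


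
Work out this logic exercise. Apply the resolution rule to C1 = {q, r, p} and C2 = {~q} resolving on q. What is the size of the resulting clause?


Remove q from C1 and ~q from C2.
C1 remainder: {r, p}
C2 remainder: {}
Union (resolvent): {p, r}
Resolvent has 2 literal(s).

2


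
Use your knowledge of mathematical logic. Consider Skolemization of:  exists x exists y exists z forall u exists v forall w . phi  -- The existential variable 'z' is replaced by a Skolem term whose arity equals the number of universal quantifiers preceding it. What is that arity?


Quantifier prefix: exists x exists y exists z forall u exists v forall w
'z' is existentially quantified at position 3.
No universal quantifiers precede it.
Skolem function arity = 0 (a Skolem constant)

0


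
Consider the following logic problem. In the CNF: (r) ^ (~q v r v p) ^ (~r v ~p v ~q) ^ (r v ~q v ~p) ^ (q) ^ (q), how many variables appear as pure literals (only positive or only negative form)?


Check each variable for pure literal status:
p: mixed (not pure)
q: mixed (not pure)
r: mixed (not pure)
Pure literal count = 0

0


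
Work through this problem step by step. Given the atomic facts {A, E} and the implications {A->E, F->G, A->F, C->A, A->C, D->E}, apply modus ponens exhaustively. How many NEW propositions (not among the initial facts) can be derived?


Initial facts: {A, E}
Apply modus ponens to closure:
  A and A->F  =>  F
  A and A->C  =>  C
  F and F->G  =>  G
Final known: {A, C, E, F, G}
New propositions: {C, F, G}
Count = 3

3


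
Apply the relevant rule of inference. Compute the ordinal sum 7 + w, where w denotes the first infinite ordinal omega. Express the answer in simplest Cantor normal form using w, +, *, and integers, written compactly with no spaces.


Compute 7 + w.
Ordinal + is associative but NOT commutative; for finite n>0, n + w = w but w + n stays w+n.
Any finite left addend is absorbed by w on the right: 7 + w = w.
Result = w

w


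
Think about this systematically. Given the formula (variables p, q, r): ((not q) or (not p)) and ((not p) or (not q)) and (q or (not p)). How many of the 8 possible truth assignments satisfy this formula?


Evaluate all 8 assignments for p, q, r:
p=0, q=0, r=0: 1
p=0, q=0, r=1: 1
p=0, q=1, r=0: 1
p=0, q=1, r=1: 1
p=1, q=0, r=0: 0
p=1, q=0, r=1: 0
p=1, q=1, r=0: 0
p=1, q=1, r=1: 0
Satisfying count = 4

4


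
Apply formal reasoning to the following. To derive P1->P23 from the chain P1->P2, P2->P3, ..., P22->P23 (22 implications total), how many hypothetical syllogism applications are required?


With 22 implications in a chain connecting 23 propositions:
P1->P2, P2->P3, ..., P22->P23
Steps needed = (number of implications) - 1 = 22 - 1 = 21

21


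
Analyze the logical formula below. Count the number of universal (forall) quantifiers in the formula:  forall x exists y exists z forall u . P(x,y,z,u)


Quantifier prefix: forall x exists y exists z forall u
Mark each quantifier type:
  U E E U
Universal count = 2, Existential count = 2
Asked for universal (forall) quantifiers: 2

2


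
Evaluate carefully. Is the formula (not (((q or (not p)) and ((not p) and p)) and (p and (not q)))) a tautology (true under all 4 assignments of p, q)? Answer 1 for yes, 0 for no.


Check all 4 assignments:
p=0, q=0: 1
p=0, q=1: 1
p=1, q=0: 1
p=1, q=1: 1
Satisfying count = 4/4.
Tautology iff count = 4: yes.

1


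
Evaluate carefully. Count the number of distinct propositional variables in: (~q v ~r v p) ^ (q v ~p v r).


Identify each variable that appears in the formula.
Variables found: p, q, r
Count = 3

3


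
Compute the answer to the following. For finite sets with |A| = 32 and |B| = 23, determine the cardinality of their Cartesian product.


The Cartesian product A x B contains all ordered pairs (a, b).
|A x B| = |A| * |B| = 32 * 23 = 736

736


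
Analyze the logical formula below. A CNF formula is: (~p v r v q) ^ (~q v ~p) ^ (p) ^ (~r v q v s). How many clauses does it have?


A CNF formula is a conjunction of clauses.
Clauses are separated by ^.
Counting the conjuncts: 4 clauses.

4


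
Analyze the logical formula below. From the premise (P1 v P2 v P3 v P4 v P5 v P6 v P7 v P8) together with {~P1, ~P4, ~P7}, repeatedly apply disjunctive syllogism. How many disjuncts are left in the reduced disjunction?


Original disjuncts (8): P1, P2, P3, P4, P5, P6, P7, P8
Negated (eliminate): ~P1, ~P4, ~P7
Remaining disjuncts: P2, P3, P5, P6, P8
Count = 8 - 3 = 5

5


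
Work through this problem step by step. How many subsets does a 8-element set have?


The power set of a set with n elements has 2^n elements.
|P(S)| = 2^8 = 256

256


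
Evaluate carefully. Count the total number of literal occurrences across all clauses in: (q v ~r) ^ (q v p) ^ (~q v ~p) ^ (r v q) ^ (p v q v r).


Counting literals in each clause:
Clause 1: 2 literal(s)
Clause 2: 2 literal(s)
Clause 3: 2 literal(s)
Clause 4: 2 literal(s)
Clause 5: 3 literal(s)
Total = 11

11


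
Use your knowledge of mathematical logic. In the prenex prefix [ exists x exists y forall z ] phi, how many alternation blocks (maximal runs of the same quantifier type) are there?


Quantifier-type sequence: E E A  (A=forall, E=exists)
Group into maximal same-type runs:
  Ex2 | Ax1
Number of blocks = 2

2


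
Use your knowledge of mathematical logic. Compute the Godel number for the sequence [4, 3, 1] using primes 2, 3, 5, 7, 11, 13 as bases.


Encode each element as an exponent of the corresponding prime:
  2^4 = 16
  3^3 = 27
  5^1 = 5
Product = 16 * 27 * 5 = 2160

2160


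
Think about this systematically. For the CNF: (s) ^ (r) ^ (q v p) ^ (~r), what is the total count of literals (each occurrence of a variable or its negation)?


Counting literals in each clause:
Clause 1: 1 literal(s)
Clause 2: 1 literal(s)
Clause 3: 2 literal(s)
Clause 4: 1 literal(s)
Total = 5

5


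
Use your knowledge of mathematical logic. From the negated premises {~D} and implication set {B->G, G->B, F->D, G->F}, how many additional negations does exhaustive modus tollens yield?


Initial negated facts: {~D}
Apply modus tollens to closure:
  ~D and F->D  =>  ~F
  ~F and G->F  =>  ~G
  ~G and B->G  =>  ~B
Final negated: {~B, ~D, ~F, ~G}
New negations: {~B, ~F, ~G}
Count = 3

3


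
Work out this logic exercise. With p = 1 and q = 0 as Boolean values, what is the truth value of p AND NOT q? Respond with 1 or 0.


p = 1, q = 0
Operation: p AND NOT q
Evaluate: 1 AND NOT 0 = 1

1


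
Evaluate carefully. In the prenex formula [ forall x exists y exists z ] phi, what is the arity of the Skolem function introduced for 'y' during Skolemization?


Quantifier prefix: forall x exists y exists z
'y' is existentially quantified at position 2.
Universal variables preceding it: x
Skolem function arity = 1

1


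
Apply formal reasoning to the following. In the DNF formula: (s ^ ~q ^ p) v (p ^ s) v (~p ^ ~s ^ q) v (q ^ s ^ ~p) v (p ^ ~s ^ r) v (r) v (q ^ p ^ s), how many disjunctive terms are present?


A DNF formula is a disjunction of terms (conjunctions).
Terms are separated by v.
Counting the disjuncts: 7 terms.

7


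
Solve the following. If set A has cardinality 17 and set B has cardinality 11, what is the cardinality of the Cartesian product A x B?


The Cartesian product A x B contains all ordered pairs (a, b).
|A x B| = |A| * |B| = 17 * 11 = 187

187


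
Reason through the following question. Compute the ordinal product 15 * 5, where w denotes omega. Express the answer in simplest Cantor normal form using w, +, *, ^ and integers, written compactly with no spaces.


Compute 15 * 5.
Ordinal * is associative and left-distributive over +, but NOT commutative; for finite n>1, n*w = w but w*n stays w*n.
Both finite; ordinal * agrees with natural *: 15 * 5 = 75.
Result = 75

75


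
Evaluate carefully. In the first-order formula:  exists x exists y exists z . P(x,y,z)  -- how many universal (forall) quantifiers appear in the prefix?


Quantifier prefix: exists x exists y exists z
Mark each quantifier type:
  E E E
Universal count = 0, Existential count = 3
Asked for universal (forall) quantifiers: 0

0


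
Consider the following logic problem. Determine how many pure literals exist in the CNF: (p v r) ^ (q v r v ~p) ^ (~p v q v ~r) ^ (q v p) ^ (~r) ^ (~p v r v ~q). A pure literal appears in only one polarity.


Check each variable for pure literal status:
p: mixed (not pure)
q: mixed (not pure)
r: mixed (not pure)
Pure literal count = 0

0


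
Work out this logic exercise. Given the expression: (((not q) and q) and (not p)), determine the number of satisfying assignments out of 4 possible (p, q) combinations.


Check all 4 assignments:
p=0, q=0: 0
p=0, q=1: 0
p=1, q=0: 0
p=1, q=1: 0
Count of True = 0

0


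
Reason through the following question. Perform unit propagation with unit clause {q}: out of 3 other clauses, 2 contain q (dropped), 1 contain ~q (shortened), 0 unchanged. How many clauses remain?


Satisfied (removed): 2
Shortened (remain): 1
Unchanged (remain): 0
Remaining = 1 + 0 = 1

1


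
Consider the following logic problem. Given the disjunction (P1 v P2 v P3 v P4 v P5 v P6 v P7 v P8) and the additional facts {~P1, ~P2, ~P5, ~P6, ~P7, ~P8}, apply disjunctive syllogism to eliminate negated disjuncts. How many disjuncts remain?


Original disjuncts (8): P1, P2, P3, P4, P5, P6, P7, P8
Negated (eliminate): ~P1, ~P2, ~P5, ~P6, ~P7, ~P8
Remaining disjuncts: P3, P4
Count = 8 - 6 = 2

2


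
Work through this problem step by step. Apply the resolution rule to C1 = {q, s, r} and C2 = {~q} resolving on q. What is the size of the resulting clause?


Remove q from C1 and ~q from C2.
C1 remainder: {s, r}
C2 remainder: {}
Union (resolvent): {r, s}
Resolvent has 2 literal(s).

2


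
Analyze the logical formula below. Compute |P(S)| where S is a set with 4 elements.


The power set of a set with n elements has 2^n elements.
|P(S)| = 2^4 = 16

16


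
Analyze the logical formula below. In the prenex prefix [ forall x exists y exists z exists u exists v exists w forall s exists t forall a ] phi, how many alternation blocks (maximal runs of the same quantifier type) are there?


Quantifier-type sequence: A E E E E E A E A  (A=forall, E=exists)
Group into maximal same-type runs:
  Ax1 | Ex5 | Ax1 | Ex1 | Ax1
Number of blocks = 5

5


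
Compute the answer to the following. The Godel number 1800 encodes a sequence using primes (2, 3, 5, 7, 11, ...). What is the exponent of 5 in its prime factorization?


Factorize 1800 by dividing by 5 repeatedly.
Division steps: 5 divides 1800 exactly 2 time(s).
Exponent of 5 = 2

2


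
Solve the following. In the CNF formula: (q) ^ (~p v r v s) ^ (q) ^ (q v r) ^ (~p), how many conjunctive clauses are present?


A CNF formula is a conjunction of clauses.
Clauses are separated by ^.
Counting the conjuncts: 5 clauses.

5


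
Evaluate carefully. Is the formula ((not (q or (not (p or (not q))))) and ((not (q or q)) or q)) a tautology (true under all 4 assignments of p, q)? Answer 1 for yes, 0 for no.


Check all 4 assignments:
p=0, q=0: 1
p=0, q=1: 0
p=1, q=0: 1
p=1, q=1: 0
Satisfying count = 2/4.
Tautology iff count = 4: no.

0


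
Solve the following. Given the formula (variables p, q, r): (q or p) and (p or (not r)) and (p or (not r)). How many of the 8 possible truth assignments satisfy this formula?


Evaluate all 8 assignments for p, q, r:
p=0, q=0, r=0: 0
p=0, q=0, r=1: 0
p=0, q=1, r=0: 1
p=0, q=1, r=1: 0
p=1, q=0, r=0: 1
p=1, q=0, r=1: 1
p=1, q=1, r=0: 1
p=1, q=1, r=1: 1
Satisfying count = 5

5


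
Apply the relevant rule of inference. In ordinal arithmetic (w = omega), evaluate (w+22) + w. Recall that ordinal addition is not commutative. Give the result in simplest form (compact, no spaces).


Compute (w+22) + w.
Ordinal + is associative but NOT commutative; for finite n>0, n + w = w but w + n stays w+n.
(w+22) + w = w + (22+w) = w + w = w*2 (the finite tail 22 is absorbed by the right w).
Result = w*2

w*2


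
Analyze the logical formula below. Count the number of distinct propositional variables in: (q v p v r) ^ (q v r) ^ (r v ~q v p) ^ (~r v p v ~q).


Identify each variable that appears in the formula.
Variables found: p, q, r
Count = 3

3


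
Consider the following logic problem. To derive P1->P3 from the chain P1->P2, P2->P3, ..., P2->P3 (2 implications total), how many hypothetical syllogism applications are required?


With 2 implications in a chain connecting 3 propositions:
P1->P2, P2->P3, ..., P2->P3
Steps needed = (number of implications) - 1 = 2 - 1 = 1

1


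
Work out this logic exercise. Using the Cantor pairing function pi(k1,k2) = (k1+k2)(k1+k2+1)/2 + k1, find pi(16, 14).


k1 + k2 = 30
(k1+k2)(k1+k2+1)/2 = 30 * 31 / 2 = 465
pi = 465 + 16 = 481

481


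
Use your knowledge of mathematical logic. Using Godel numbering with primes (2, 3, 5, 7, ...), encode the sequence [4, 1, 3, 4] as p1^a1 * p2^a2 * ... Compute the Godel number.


Encode each element as an exponent of the corresponding prime:
  2^4 = 16
  3^1 = 3
  5^3 = 125
  7^4 = 2401
Product = 16 * 3 * 125 * 2401 = 14406000

14406000


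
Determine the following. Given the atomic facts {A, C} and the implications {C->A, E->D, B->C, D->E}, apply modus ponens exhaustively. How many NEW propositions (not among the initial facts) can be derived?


Initial facts: {A, C}
Apply modus ponens to closure:
  (no implication fires)
Final known: {A, C}
New propositions: {(none)}
Count = 0

0


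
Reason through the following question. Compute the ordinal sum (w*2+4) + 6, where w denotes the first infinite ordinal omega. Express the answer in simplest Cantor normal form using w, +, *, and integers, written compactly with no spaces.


Compute (w*2+4) + 6.
Ordinal + is associative but NOT commutative; for finite n>0, n + w = w but w + n stays w+n.
By associativity: (w*2+4) + 6 = w*2 + (4+6) = w*2+10.
Result = w*2+10

w*2+10


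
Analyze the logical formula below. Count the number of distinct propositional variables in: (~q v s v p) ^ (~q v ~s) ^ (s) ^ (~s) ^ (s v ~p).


Identify each variable that appears in the formula.
Variables found: p, q, s
Count = 3

3


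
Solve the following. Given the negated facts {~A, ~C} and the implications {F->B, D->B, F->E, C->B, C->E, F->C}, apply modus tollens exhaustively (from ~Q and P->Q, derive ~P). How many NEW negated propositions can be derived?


Initial negated facts: {~A, ~C}
Apply modus tollens to closure:
  ~C and F->C  =>  ~F
Final negated: {~A, ~C, ~F}
New negations: {~F}
Count = 1

1


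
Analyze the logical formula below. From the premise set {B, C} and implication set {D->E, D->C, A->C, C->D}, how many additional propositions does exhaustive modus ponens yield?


Initial facts: {B, C}
Apply modus ponens to closure:
  C and C->D  =>  D
  D and D->E  =>  E
Final known: {B, C, D, E}
New propositions: {D, E}
Count = 2

2


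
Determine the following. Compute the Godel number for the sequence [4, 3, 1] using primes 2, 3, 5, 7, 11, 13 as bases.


Encode each element as an exponent of the corresponding prime:
  2^4 = 16
  3^3 = 27
  5^1 = 5
Product = 16 * 27 * 5 = 2160

2160


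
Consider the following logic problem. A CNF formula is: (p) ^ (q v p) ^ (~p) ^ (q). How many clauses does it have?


A CNF formula is a conjunction of clauses.
Clauses are separated by ^.
Counting the conjuncts: 4 clauses.

4


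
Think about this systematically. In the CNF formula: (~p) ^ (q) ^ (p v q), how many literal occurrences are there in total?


Counting literals in each clause:
Clause 1: 1 literal(s)
Clause 2: 1 literal(s)
Clause 3: 2 literal(s)
Total = 4

4


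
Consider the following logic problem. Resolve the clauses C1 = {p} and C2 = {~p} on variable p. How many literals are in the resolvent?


Remove p from C1 and ~p from C2.
C1 remainder: {}
C2 remainder: {}
Union (resolvent): {} (empty clause)
Resolvent has 0 literal(s).

0


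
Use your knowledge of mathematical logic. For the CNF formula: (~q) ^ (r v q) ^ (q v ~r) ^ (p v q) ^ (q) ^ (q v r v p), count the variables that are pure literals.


Check each variable for pure literal status:
p: pure positive
q: mixed (not pure)
r: mixed (not pure)
Pure literal count = 1

1


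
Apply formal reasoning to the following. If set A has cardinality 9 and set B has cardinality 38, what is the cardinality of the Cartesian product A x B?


The Cartesian product A x B contains all ordered pairs (a, b).
|A x B| = |A| * |B| = 9 * 38 = 342

342


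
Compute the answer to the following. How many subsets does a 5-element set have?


The power set of a set with n elements has 2^n elements.
|P(S)| = 2^5 = 32

32


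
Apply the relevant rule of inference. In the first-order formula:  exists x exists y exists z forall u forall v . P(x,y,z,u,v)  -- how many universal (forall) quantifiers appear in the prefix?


Quantifier prefix: exists x exists y exists z forall u forall v
Mark each quantifier type:
  E E E U U
Universal count = 2, Existential count = 3
Asked for universal (forall) quantifiers: 2

2


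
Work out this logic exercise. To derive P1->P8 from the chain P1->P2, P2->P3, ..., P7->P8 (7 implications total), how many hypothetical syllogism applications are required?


With 7 implications in a chain connecting 8 propositions:
P1->P2, P2->P3, ..., P7->P8
Steps needed = (number of implications) - 1 = 7 - 1 = 6

6


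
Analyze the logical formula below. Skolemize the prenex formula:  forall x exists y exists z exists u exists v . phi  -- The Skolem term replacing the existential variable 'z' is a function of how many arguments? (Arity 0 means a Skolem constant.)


Quantifier prefix: forall x exists y exists z exists u exists v
'z' is existentially quantified at position 3.
Universal variables preceding it: x
Skolem function arity = 1

1


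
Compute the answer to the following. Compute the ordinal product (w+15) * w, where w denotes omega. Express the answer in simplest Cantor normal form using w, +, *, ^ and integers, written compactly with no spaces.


Compute (w+15) * w.
Ordinal * is associative and left-distributive over +, but NOT commutative; for finite n>1, n*w = w but w*n stays w*n.
(w+15) * w = sup{(w+15)*k : k<w} = sup{w*k+15} = w^2 (the +15 tail is absorbed in the limit).
Result = w^2

w^2


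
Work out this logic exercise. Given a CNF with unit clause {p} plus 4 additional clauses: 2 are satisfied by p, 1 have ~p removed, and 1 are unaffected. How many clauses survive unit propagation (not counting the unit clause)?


Satisfied (removed): 2
Shortened (remain): 1
Unchanged (remain): 1
Remaining = 1 + 1 = 2

2


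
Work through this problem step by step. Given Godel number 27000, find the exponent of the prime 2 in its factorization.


Factorize 27000 by dividing by 2 repeatedly.
Division steps: 2 divides 27000 exactly 3 time(s).
Exponent of 2 = 3

3


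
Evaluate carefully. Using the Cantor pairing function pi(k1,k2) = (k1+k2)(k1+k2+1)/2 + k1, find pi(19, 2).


k1 + k2 = 21
(k1+k2)(k1+k2+1)/2 = 21 * 22 / 2 = 231
pi = 231 + 19 = 250

250


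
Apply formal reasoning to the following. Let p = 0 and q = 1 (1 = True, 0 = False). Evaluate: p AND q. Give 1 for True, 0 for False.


p = 0, q = 1
Operation: p AND q
Evaluate: 0 AND 1 = 0

0


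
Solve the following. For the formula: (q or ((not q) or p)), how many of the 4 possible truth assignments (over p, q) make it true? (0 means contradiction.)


Check all 4 assignments:
p=0, q=0: 1
p=0, q=1: 1
p=1, q=0: 1
p=1, q=1: 1
Count of True = 4

4


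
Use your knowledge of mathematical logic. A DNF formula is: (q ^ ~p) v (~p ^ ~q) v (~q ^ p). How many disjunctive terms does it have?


A DNF formula is a disjunction of terms (conjunctions).
Terms are separated by v.
Counting the disjuncts: 3 terms.

3


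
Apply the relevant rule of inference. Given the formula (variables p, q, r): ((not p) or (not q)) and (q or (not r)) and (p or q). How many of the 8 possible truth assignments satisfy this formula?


Evaluate all 8 assignments for p, q, r:
p=0, q=0, r=0: 0
p=0, q=0, r=1: 0
p=0, q=1, r=0: 1
p=0, q=1, r=1: 1
p=1, q=0, r=0: 1
p=1, q=0, r=1: 0
p=1, q=1, r=0: 0
p=1, q=1, r=1: 0
Satisfying count = 3

3


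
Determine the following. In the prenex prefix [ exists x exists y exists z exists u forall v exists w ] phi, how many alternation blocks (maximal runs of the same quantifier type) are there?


Quantifier-type sequence: E E E E A E  (A=forall, E=exists)
Group into maximal same-type runs:
  Ex4 | Ax1 | Ex1
Number of blocks = 3

3


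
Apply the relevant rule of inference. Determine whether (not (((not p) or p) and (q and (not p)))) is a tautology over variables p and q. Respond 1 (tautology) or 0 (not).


Check all 4 assignments:
p=0, q=0: 1
p=0, q=1: 0
p=1, q=0: 1
p=1, q=1: 1
Satisfying count = 3/4.
Tautology iff count = 4: no.

0


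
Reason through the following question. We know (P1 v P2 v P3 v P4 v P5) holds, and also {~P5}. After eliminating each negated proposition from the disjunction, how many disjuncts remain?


Original disjuncts (5): P1, P2, P3, P4, P5
Negated (eliminate): ~P5
Remaining disjuncts: P1, P2, P3, P4
Count = 5 - 1 = 4

4


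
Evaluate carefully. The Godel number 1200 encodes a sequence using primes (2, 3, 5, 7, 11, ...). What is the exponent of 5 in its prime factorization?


Factorize 1200 by dividing by 5 repeatedly.
Division steps: 5 divides 1200 exactly 2 time(s).
Exponent of 5 = 2

2


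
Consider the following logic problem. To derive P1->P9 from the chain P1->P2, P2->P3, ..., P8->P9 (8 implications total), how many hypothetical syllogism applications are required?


With 8 implications in a chain connecting 9 propositions:
P1->P2, P2->P3, ..., P8->P9
Steps needed = (number of implications) - 1 = 8 - 1 = 7

7


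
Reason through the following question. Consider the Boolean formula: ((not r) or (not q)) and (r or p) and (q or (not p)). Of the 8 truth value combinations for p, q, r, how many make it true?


Evaluate all 8 assignments for p, q, r:
p=0, q=0, r=0: 0
p=0, q=0, r=1: 1
p=0, q=1, r=0: 0
p=0, q=1, r=1: 0
p=1, q=0, r=0: 0
p=1, q=0, r=1: 0
p=1, q=1, r=0: 1
p=1, q=1, r=1: 0
Satisfying count = 2

2


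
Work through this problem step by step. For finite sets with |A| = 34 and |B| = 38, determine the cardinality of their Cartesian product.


The Cartesian product A x B contains all ordered pairs (a, b).
|A x B| = |A| * |B| = 34 * 38 = 1292

1292


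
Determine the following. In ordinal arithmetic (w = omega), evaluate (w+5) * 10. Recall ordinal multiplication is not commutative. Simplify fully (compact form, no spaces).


Compute (w+5) * 10.
Ordinal * is associative and left-distributive over +, but NOT commutative; for finite n>1, n*w = w but w*n stays w*n.
(w+5) * 10 = (w+5) repeated 10 times. Each intermediate +5 is absorbed by the following w; only the last survives: w*10+5.
Result = w*10+5

w*10+5


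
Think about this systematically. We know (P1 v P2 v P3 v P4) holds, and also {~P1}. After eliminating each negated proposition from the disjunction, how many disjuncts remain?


Original disjuncts (4): P1, P2, P3, P4
Negated (eliminate): ~P1
Remaining disjuncts: P2, P3, P4
Count = 4 - 1 = 3

3


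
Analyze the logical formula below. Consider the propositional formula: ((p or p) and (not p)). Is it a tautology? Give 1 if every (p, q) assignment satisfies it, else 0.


Check all 4 assignments:
p=0, q=0: 0
p=0, q=1: 0
p=1, q=0: 0
p=1, q=1: 0
Satisfying count = 0/4.
Tautology iff count = 4: no.

0


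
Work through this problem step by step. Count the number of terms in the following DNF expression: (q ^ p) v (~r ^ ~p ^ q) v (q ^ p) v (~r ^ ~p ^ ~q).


A DNF formula is a disjunction of terms (conjunctions).
Terms are separated by v.
Counting the disjuncts: 4 terms.

4


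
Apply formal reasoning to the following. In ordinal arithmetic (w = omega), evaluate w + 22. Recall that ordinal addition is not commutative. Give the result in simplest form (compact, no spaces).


Compute w + 22.
Ordinal + is associative but NOT commutative; for finite n>0, n + w = w but w + n stays w+n.
w + 22 is already in normal form (a successor ordinal beyond w).
Result = w+22

w+22


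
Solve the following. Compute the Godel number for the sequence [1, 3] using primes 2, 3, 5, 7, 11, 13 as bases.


Encode each element as an exponent of the corresponding prime:
  2^1 = 2
  3^3 = 27
Product = 2 * 27 = 54

54


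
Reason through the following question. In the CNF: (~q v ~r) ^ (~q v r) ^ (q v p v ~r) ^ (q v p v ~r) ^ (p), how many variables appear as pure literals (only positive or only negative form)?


Check each variable for pure literal status:
p: pure positive
q: mixed (not pure)
r: mixed (not pure)
Pure literal count = 1

1


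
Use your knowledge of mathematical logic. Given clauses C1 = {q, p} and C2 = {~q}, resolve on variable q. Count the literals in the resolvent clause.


Remove q from C1 and ~q from C2.
C1 remainder: {p}
C2 remainder: {}
Union (resolvent): {p}
Resolvent has 1 literal(s).

1


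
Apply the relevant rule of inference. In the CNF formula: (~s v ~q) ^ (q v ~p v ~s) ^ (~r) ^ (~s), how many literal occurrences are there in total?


Counting literals in each clause:
Clause 1: 2 literal(s)
Clause 2: 3 literal(s)
Clause 3: 1 literal(s)
Clause 4: 1 literal(s)
Total = 7

7


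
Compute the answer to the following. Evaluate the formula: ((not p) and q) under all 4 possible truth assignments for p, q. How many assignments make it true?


Check all 4 assignments:
p=0, q=0: 0
p=0, q=1: 1
p=1, q=0: 0
p=1, q=1: 0
Count of True = 1

1


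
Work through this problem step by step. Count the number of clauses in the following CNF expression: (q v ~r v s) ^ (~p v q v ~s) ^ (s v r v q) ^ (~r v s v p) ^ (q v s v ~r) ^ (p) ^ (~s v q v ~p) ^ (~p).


A CNF formula is a conjunction of clauses.
Clauses are separated by ^.
Counting the conjuncts: 8 clauses.

8


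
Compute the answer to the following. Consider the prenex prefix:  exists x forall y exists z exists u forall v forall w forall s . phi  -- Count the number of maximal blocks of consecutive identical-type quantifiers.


Quantifier-type sequence: E A E E A A A  (A=forall, E=exists)
Group into maximal same-type runs:
  Ex1 | Ax1 | Ex2 | Ax3
Number of blocks = 4

4


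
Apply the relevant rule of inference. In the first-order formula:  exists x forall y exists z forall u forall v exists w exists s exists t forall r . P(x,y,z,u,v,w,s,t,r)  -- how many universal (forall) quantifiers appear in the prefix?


Quantifier prefix: exists x forall y exists z forall u forall v exists w exists s exists t forall r
Mark each quantifier type:
  E U E U U E E E U
Universal count = 4, Existential count = 5
Asked for universal (forall) quantifiers: 4

4


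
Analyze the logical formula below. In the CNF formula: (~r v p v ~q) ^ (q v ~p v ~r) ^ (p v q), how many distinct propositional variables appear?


Identify each variable that appears in the formula.
Variables found: p, q, r
Count = 3

3


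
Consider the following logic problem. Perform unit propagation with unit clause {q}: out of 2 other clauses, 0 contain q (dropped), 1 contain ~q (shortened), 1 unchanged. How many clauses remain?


Satisfied (removed): 0
Shortened (remain): 1
Unchanged (remain): 1
Remaining = 1 + 1 = 2

2


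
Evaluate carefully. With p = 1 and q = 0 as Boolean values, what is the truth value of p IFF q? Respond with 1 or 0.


p = 1, q = 0
Operation: p IFF q
Evaluate: 1 IFF 0 = 0

0


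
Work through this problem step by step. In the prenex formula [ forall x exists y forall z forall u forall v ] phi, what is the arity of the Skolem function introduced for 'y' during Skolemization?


Quantifier prefix: forall x exists y forall z forall u forall v
'y' is existentially quantified at position 2.
Universal variables preceding it: x
Skolem function arity = 1

1


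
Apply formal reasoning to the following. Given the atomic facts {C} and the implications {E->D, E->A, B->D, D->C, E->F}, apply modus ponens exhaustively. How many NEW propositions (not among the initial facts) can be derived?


Initial facts: {C}
Apply modus ponens to closure:
  (no implication fires)
Final known: {C}
New propositions: {(none)}
Count = 0

0


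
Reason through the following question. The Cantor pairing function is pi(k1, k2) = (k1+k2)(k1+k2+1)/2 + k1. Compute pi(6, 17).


k1 + k2 = 23
(k1+k2)(k1+k2+1)/2 = 23 * 24 / 2 = 276
pi = 276 + 6 = 282

282


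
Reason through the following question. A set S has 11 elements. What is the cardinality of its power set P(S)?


The power set of a set with n elements has 2^n elements.
|P(S)| = 2^11 = 2048

2048


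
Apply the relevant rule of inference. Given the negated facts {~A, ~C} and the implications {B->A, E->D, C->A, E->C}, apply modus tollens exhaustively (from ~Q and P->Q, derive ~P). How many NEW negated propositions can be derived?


Initial negated facts: {~A, ~C}
Apply modus tollens to closure:
  ~A and B->A  =>  ~B
  ~C and E->C  =>  ~E
Final negated: {~A, ~B, ~C, ~E}
New negations: {~B, ~E}
Count = 2

2


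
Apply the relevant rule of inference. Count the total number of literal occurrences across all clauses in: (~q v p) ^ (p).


Counting literals in each clause:
Clause 1: 2 literal(s)
Clause 2: 1 literal(s)
Total = 3

3


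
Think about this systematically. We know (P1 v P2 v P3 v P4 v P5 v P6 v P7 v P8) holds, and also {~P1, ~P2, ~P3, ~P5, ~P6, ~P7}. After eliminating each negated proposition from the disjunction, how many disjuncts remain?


Original disjuncts (8): P1, P2, P3, P4, P5, P6, P7, P8
Negated (eliminate): ~P1, ~P2, ~P3, ~P5, ~P6, ~P7
Remaining disjuncts: P4, P8
Count = 8 - 6 = 2

2


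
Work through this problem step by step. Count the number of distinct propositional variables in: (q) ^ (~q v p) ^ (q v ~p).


Identify each variable that appears in the formula.
Variables found: p, q
Count = 2

2


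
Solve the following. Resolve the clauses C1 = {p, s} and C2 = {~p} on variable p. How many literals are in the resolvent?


Remove p from C1 and ~p from C2.
C1 remainder: {s}
C2 remainder: {}
Union (resolvent): {s}
Resolvent has 1 literal(s).

1


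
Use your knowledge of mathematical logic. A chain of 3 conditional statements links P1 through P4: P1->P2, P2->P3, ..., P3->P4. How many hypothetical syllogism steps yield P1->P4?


With 3 implications in a chain connecting 4 propositions:
P1->P2, P2->P3, ..., P3->P4
Steps needed = (number of implications) - 1 = 3 - 1 = 2

2


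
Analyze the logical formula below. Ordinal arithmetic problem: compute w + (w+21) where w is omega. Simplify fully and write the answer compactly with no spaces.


Compute w + (w+21).
Ordinal + is associative but NOT commutative; for finite n>0, n + w = w but w + n stays w+n.
w + (w+21) = (w+w) + 21 = w*2+21.
Result = w*2+21

w*2+21


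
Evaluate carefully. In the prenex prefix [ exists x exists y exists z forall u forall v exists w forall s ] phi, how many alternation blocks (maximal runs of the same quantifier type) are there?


Quantifier-type sequence: E E E A A E A  (A=forall, E=exists)
Group into maximal same-type runs:
  Ex3 | Ax2 | Ex1 | Ax1
Number of blocks = 4

4


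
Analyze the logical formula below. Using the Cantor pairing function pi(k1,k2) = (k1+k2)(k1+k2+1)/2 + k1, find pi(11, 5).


k1 + k2 = 16
(k1+k2)(k1+k2+1)/2 = 16 * 17 / 2 = 136
pi = 136 + 11 = 147

147


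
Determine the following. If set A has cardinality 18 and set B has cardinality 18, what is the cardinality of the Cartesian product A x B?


The Cartesian product A x B contains all ordered pairs (a, b).
|A x B| = |A| * |B| = 18 * 18 = 324

324


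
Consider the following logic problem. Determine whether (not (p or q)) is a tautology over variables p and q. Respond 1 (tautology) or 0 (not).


Check all 4 assignments:
p=0, q=0: 1
p=0, q=1: 0
p=1, q=0: 0
p=1, q=1: 0
Satisfying count = 1/4.
Tautology iff count = 4: no.

0


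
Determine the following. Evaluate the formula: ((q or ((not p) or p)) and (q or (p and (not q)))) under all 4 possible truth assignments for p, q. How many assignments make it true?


Check all 4 assignments:
p=0, q=0: 0
p=0, q=1: 1
p=1, q=0: 1
p=1, q=1: 1
Count of True = 3

3


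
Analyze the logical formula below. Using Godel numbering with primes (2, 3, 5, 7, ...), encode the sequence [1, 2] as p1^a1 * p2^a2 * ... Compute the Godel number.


Encode each element as an exponent of the corresponding prime:
  2^1 = 2
  3^2 = 9
Product = 2 * 9 = 18

18
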